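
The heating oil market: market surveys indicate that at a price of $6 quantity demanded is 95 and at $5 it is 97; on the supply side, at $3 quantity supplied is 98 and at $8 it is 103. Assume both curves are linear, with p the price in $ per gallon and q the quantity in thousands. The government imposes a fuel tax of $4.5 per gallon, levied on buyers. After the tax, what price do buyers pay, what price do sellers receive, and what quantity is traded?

Demand slope: (97 − 95)/(5 − 6) = -2, so qd = 107 − 2p.
Supply slope: (103 − 98)/(8 − 3) = 1, so qs = p + 95.
Without the tax, 107 − 2p = p + 95 gives 3p = 12, so p* = $4 and q* = 99.
With the tax collected from buyers, demand (in seller-price terms) shifts: qd = 107 − 2(p + 4.5).
New equilibrium: buyers pay $5.5, sellers receive $1, q = 96. (Wedge: pb − ps = 4.5.)
The less price-elastic side of the market bears the larger share of a per-unit tax.

Buyers pay $5.5; sellers receive $1; quantity = 96.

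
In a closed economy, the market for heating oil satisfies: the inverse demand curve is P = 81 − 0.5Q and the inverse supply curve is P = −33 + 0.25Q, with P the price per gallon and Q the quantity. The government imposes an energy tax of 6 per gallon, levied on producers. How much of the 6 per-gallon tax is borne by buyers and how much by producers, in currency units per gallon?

Inverting to Q(P) form: Qd = 162 − 2P; Qs = 4P + 132.
Without the tax, 162 − 2P = 4P + 132 gives 6P = 30, so P* = 5 and Q* = 152.
With the tax collected from producers, supply shifts: Qs = 4(P − 6) + 132.
Solving gives Q = 144 with buyers paying 9 and producers receiving 3 (the 6 wedge).
Burden on buyers: 4; on producers: 2. (They sum to 6.)
The less price-elastic side of the market bears the larger share of a per-unit tax.

Buyers bear 4 per gallon; producers bear 2 per gallon.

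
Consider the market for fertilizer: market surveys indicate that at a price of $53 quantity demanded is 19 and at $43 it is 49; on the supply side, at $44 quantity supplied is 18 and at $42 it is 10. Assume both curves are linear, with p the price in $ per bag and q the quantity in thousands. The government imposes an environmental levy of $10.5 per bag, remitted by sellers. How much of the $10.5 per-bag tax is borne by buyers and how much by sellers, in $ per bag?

Demand slope: (49 − 19)/(43 − 53) = -3, so qd = 178 − 3p.
Supply slope: (10 − 18)/(42 − 44) = 4, so qs = 4p − 158.
Without the tax, 178 − 3p = 4p − 158 gives 7p = 336, so p* = $48 and q* = 34.
With the tax collected from sellers, supply shifts: qs = 4(p − 10.5) − 158.
Solving gives q = 16 with buyers paying $54 and sellers receiving $43.5 (the $10.5 wedge).
Burden on buyers: $6; on sellers: $4.5. (They sum to $10.5.)
The less price-elastic side of the market bears the larger share of a per-unit tax.

Buyers bear $6 per bag; sellers bear $4.5 per bag.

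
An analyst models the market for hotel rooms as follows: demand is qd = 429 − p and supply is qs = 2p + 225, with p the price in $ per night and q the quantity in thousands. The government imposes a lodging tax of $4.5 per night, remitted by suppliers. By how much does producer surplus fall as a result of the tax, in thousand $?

Without the tax, 429 − p = 2p + 225 gives 3p = 204, so p* = $68 and q* = 361.
With the tax collected from suppliers, supply shifts: qs = 2(p − 4.5) + 225.
Solving gives q = 358 with buyers paying $71 and suppliers receiving $66.5 (the $4.5 wedge).
ΔPS is the trapezoid between Q = 358 and Q = 361 of height $1.5: ½ · (361 + 358) · 1.5 = $539.25.

Producer surplus falls by $539.25 thousand.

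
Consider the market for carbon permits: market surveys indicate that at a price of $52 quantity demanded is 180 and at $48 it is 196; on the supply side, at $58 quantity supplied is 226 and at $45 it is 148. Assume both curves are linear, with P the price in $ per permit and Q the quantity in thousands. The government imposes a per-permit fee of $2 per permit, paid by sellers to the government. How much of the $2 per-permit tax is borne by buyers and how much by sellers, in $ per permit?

Demand slope: (196 − 180)/(48 − 52) = -4, so Qd = 388 − 4P.
Supply slope: (148 − 226)/(45 − 58) = 6, so Qs = 6P − 122.
Without the tax, 388 − 4P = 6P − 122 gives 10P = 510, so P* = $51 and Q* = 184.
With the tax collected from sellers, supply shifts: Qs = 6(P − 2) − 122.
New equilibrium: buyers pay $52.2, sellers receive $50.2, Q = 179.2. (Wedge: Pb − Ps = 2.)
Burden on buyers: $1.2; on sellers: $0.8. (They sum to $2.)
The less price-elastic side of the market bears the larger share of a per-unit tax.

Buyers bear $1.2 per permit; sellers bear $0.8 per permit.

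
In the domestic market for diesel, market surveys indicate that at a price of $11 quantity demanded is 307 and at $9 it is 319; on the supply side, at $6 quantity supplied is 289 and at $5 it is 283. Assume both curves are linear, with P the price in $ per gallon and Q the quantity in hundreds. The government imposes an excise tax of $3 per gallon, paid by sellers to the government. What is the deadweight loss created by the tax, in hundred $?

Deadweight loss = $13.5 hundred.

Demand slope: (319 − 307)/(9 − 11) = -6, so Qd = 373 − 6P.
Supply slope: (283 − 289)/(5 − 6) = 6, so Qs = 6P + 253.
Before the tax: set 373 − 6P = 6P + 253 → P* = $10, Q* = 313.
With the tax collected from sellers, supply shifts: Qs = 6(P − 3) + 253.
New equilibrium: buyers pay $11.5, sellers receive $8.5, Q = 304. (Wedge: Pb − Ps = 3.)
Quantity falls by |ΔQ| = |313 − 304| = 9.
DWL = ½ · t · |ΔQ| = ½ · 3 · 9 = $13.5.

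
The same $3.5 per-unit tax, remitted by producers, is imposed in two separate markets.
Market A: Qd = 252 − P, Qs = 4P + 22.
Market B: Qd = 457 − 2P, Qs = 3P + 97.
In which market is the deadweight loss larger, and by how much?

Market A: pre-tax P* = $46, Q* = 206; post-tax Q = 203.2; deadweight loss = $4.9.
Market B: pre-tax P* = $72, Q* = 313; post-tax Q = 308.8; deadweight loss = $7.35.
Difference: $4.9 vs $7.35 → market B is larger by $2.45.

Market B, by $2.45.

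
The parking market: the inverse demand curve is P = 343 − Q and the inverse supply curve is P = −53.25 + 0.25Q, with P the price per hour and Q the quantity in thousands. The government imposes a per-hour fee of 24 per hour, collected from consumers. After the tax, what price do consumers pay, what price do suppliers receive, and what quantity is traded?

Consumers pay 45.2; suppliers receive 21.2; quantity = 297.8.

Inverting to Q(P) form: Qd = 343 − P; Qs = 4P + 213.
Before the tax: set 343 − P = 4P + 213 → P* = 26, Q* = 317.
With the tax collected from consumers, demand (in seller-price terms) shifts: Qd = 343 − (P + 24).
Solving gives Q = 297.8 with consumers paying 45.2 and suppliers receiving 21.2 (the 24 wedge).
The less price-elastic side of the market bears the larger share of a per-unit tax.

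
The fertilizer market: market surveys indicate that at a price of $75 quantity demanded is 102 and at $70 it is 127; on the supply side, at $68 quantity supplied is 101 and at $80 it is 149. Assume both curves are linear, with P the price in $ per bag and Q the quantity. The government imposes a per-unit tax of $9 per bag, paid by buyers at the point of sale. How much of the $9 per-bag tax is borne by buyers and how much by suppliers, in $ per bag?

Demand slope: (127 − 102)/(70 − 75) = -5, so Qd = 477 − 5P.
Supply slope: (149 − 101)/(80 − 68) = 4, so Qs = 4P − 171.
Before the tax: set 477 − 5P = 4P − 171 → P* = $72, Q* = 117.
With the tax collected from buyers, demand (in seller-price terms) shifts: Qd = 477 − 5(P + 9).
New equilibrium: buyers pay $76, suppliers receive $67, Q = 97. (Wedge: Pb − Ps = 9.)
Burden on buyers: $4; on suppliers: $5. (They sum to $9.)
The less price-elastic side of the market bears the larger share of a per-unit tax.

Buyers bear $4 per bag; suppliers bear $5 per bag.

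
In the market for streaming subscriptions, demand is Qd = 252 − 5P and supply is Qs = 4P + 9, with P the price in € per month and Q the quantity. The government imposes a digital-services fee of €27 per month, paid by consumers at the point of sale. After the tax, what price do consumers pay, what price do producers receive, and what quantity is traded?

Consumers pay €39; producers receive €12; quantity = 57.

Without the tax, 252 − 5P = 4P + 9 gives 9P = 243, so P* = €27 and Q* = 117.
With the tax collected from consumers, demand (in seller-price terms) shifts: Qd = 252 − 5(P + 27).
Solving gives Q = 57 with consumers paying €39 and producers receiving €12 (the €27 wedge).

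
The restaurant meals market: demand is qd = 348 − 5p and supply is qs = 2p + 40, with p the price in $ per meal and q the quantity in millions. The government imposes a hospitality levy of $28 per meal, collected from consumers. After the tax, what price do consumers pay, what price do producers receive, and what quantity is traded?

Without the tax, 348 − 5p = 2p + 40 gives 7p = 308, so p* = $44 and q* = 128.
With the tax collected from consumers, demand (in seller-price terms) shifts: qd = 348 − 5(p + 28).
Solving gives q = 88 with consumers paying $52 and producers receiving $24 (the $28 wedge).

Consumers pay $52; producers receive $24; quantity = 88.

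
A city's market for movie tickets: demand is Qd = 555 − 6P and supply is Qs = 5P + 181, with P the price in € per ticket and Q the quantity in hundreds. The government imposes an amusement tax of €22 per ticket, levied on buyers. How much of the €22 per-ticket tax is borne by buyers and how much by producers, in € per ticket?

Buyers bear €10 per ticket; producers bear €12 per ticket.

Without the tax, 555 − 6P = 5P + 181 gives 11P = 374, so P* = €34 and Q* = 351.
With the tax collected from buyers, demand (in seller-price terms) shifts: Qd = 555 − 6(P + 22).
Solving gives Q = 291 with buyers paying €44 and producers receiving €22 (the €22 wedge).
Burden on buyers: €10; on producers: €12. (They sum to €22.)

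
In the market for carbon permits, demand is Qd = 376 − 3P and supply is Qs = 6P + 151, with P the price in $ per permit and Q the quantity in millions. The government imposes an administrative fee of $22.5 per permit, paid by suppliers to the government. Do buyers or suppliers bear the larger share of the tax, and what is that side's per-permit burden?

Before the tax: set 376 − 3P = 6P + 151 → P* = $25, Q* = 301.
With the tax collected from suppliers, supply shifts: Qs = 6(P − 22.5) + 151.
Solving gives Q = 256 with buyers paying $40 and suppliers receiving $17.5 (the $22.5 wedge).
Per-permit burden: buyers $15, suppliers $7.5.
Buyers take the larger share because demand is less price-elastic here (demand slope 3 vs supply slope 6).
The less price-elastic side of the market bears the larger share of a per-unit tax.

Buyers bear the larger share: $15 per permit.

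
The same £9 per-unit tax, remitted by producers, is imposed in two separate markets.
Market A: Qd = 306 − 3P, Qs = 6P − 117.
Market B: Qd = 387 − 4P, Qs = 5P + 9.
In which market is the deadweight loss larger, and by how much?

Market B, by £9.

Market A: pre-tax P* = £47, Q* = 165; post-tax Q = 147; deadweight loss = £81.
Market B: pre-tax P* = £42, Q* = 219; post-tax Q = 199; deadweight loss = £90.
Difference: £81 vs £90 → market B is larger by £9.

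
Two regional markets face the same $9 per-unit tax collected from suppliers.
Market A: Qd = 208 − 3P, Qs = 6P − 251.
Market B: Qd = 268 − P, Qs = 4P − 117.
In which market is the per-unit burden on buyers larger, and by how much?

Market B, by $1.2.

Market A: pre-tax P* = $51, Q* = 55; post-tax Q = 37; per-unit burden on buyers = $6.
Market B: pre-tax P* = $77, Q* = 191; post-tax Q = 183.8; per-unit burden on buyers = $7.2.
Difference: $6 vs $7.2 → market B is larger by $1.2.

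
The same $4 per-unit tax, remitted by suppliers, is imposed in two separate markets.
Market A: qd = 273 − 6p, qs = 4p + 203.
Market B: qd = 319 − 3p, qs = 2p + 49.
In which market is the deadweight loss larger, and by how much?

Market A: pre-tax p* = $7, q* = 231; post-tax q = 221.4; deadweight loss = $19.2.
Market B: pre-tax p* = $54, q* = 157; post-tax q = 152.2; deadweight loss = $9.6.
Difference: $19.2 vs $9.6 → market A is larger by $9.6.

Market A, by $9.6.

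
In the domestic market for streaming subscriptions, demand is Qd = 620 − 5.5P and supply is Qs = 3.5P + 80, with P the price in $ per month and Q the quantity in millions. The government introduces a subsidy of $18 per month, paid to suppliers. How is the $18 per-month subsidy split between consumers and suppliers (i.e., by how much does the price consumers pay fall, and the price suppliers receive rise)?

Before the subsidy: set 620 − 5.5P = 3.5P + 80 → P* = $60, Q* = 290.
With a per-unit subsidy paid to suppliers, each receives P + 18 per unit sold, so supply becomes Qs = 3.5(P + 18) + 80.
New equilibrium: consumers pay $53, suppliers receive $71, Q = 328.5. (Wedge: Pb − Ps = −18.)
Gain to consumers: $7; to suppliers: $11. (They sum to $18.)

Consumers gain $7 per month; suppliers gain $11 per month.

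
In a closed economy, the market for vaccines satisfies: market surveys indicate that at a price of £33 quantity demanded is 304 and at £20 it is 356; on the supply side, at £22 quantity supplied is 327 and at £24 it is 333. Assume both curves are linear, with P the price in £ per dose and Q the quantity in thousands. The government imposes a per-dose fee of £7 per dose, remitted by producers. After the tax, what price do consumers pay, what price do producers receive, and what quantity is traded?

Demand slope: (356 − 304)/(20 − 33) = -4, so Qd = 436 − 4P.
Supply slope: (333 − 327)/(24 − 22) = 3, so Qs = 3P + 261.
Before the tax: set 436 − 4P = 3P + 261 → P* = £25, Q* = 336.
With the tax collected from producers, supply shifts: Qs = 3(P − 7) + 261.
New equilibrium: consumers pay £28, producers receive £21, Q = 324. (Wedge: Pb − Ps = 7.)

Consumers pay £28; producers receive £21; quantity = 324.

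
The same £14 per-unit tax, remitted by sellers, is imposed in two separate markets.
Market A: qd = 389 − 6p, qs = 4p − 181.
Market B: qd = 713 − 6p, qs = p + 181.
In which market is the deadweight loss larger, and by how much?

Market A: pre-tax p* = £57, q* = 47; post-tax q = 13.4; deadweight loss = £235.2.
Market B: pre-tax p* = £76, q* = 257; post-tax q = 245; deadweight loss = £84.
Difference: £235.2 vs £84 → market A is larger by £151.2.

Market A, by £151.2.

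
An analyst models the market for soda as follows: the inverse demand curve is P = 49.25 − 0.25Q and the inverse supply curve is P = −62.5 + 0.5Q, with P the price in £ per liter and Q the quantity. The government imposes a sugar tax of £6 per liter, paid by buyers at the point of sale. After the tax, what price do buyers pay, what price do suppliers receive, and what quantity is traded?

Buyers pay £14; suppliers receive £8; quantity = 141.

Inverting to Q(P) form: Qd = 197 − 4P; Qs = 2P + 125.
Before the tax: set 197 − 4P = 2P + 125 → P* = £12, Q* = 149.
With the tax collected from buyers, demand (in seller-price terms) shifts: Qd = 197 − 4(P + 6).
Solving gives Q = 141 with buyers paying £14 and suppliers receiving £8 (the £6 wedge).
The less price-elastic side of the market bears the larger share of a per-unit tax.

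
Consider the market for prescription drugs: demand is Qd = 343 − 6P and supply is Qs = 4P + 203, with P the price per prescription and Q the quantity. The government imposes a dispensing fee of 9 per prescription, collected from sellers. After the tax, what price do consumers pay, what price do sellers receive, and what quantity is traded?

Consumers pay 17.6; sellers receive 8.6; quantity = 237.4.

Without the tax, 343 − 6P = 4P + 203 gives 10P = 140, so P* = 14 and Q* = 259.
With the tax collected from sellers, supply shifts: Qs = 4(P − 9) + 203.
New equilibrium: consumers pay 17.6, sellers receive 8.6, Q = 237.4. (Wedge: Pb − Ps = 9.)
The less price-elastic side of the market bears the larger share of a per-unit tax.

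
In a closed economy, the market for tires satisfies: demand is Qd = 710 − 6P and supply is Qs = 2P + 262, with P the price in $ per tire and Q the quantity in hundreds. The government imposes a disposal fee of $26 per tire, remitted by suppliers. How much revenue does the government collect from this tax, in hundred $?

Tax revenue = $8710 hundred.

Without the tax, 710 − 6P = 2P + 262 gives 8P = 448, so P* = $56 and Q* = 374.
With the tax collected from suppliers, supply shifts: Qs = 2(P − 26) + 262.
Solving gives Q = 335 with buyers paying $62.5 and suppliers receiving $36.5 (the $26 wedge).
Revenue = t · Q = 26 · 335 = $8710.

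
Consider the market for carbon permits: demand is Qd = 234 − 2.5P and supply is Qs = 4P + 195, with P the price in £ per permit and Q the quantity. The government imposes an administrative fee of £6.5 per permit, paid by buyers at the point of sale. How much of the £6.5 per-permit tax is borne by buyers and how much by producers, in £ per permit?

Without the tax, 234 − 2.5P = 4P + 195 gives 6.5P = 39, so P* = £6 and Q* = 219.
With the tax collected from buyers, demand (in seller-price terms) shifts: Qd = 234 − 2.5(P + 6.5).
New equilibrium: buyers pay £10, producers receive £3.5, Q = 209. (Wedge: Pb − Ps = 6.5.)
Burden on buyers: £4; on producers: £2.5. (They sum to £6.5.)
The less price-elastic side of the market bears the larger share of a per-unit tax.

Buyers bear £4 per permit; producers bear £2.5 per permit.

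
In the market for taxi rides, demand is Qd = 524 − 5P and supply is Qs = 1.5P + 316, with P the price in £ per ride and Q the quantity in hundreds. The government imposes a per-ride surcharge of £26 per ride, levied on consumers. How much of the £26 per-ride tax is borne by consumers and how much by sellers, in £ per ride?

Consumers bear £6 per ride; sellers bear £20 per ride.

Before the tax: set 524 − 5P = 1.5P + 316 → P* = £32, Q* = 364.
With the tax collected from consumers, demand (in seller-price terms) shifts: Qd = 524 − 5(P + 26).
Solving gives Q = 334 with consumers paying £38 and sellers receiving £12 (the £26 wedge).
Burden on consumers: £6; on sellers: £20. (They sum to £26.)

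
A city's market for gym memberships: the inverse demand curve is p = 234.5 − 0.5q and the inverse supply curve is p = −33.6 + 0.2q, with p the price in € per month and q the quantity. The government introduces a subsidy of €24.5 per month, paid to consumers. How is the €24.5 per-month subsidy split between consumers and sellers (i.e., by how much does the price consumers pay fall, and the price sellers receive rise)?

Consumers gain €17.5 per month; sellers gain €7 per month.

Inverting to q(p) form: qd = 469 − 2p; qs = 5p + 168.
Without the subsidy, 469 − 2p = 5p + 168 gives 7p = 301, so p* = €43 and q* = 383.
With a per-unit subsidy paid to consumers, each effectively pays p − 24.5, so demand becomes qd = 469 − 2(p − 24.5).
Solving gives q = 418 with consumers paying €25.5 and sellers receiving €50 (the €24.5 wedge).
Gain to consumers: €17.5; to sellers: €7. (They sum to €24.5.)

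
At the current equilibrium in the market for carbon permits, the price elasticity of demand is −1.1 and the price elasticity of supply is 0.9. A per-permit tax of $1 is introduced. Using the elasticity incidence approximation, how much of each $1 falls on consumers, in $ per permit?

Consumers bear ≈ $0.45 per permit.

Incidence ratio: consumers' share ≈ εs / (εs + |εd|) = 0.9 / (0.9 + 1.1) = 0.45.
So consumers bear ≈ 0.45 × $1 = $0.45; producers bear $0.55.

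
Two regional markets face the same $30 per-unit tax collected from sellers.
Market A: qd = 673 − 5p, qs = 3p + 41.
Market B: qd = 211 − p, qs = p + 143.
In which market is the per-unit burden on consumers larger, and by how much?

Market B, by $3.75.

Market A: pre-tax p* = $79, q* = 278; post-tax q = 221.75; per-unit burden on consumers = $11.25.
Market B: pre-tax p* = $34, q* = 177; post-tax q = 162; per-unit burden on consumers = $15.
Difference: $11.25 vs $15 → market B is larger by $3.75.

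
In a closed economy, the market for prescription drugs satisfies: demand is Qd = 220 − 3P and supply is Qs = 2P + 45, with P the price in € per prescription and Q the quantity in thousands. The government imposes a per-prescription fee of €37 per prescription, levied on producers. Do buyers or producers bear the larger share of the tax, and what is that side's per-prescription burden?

Producers bear the larger share: €22.2 per prescription.

Without the tax, 220 − 3P = 2P + 45 gives 5P = 175, so P* = €35 and Q* = 115.
With the tax collected from producers, supply shifts: Qs = 2(P − 37) + 45.
New equilibrium: buyers pay €49.8, producers receive €12.8, Q = 70.6. (Wedge: Pb − Ps = 37.)
Per-prescription burden: buyers €14.8, producers €22.2.
Producers take the larger share because supply is less price-elastic here (demand slope 3 vs supply slope 2).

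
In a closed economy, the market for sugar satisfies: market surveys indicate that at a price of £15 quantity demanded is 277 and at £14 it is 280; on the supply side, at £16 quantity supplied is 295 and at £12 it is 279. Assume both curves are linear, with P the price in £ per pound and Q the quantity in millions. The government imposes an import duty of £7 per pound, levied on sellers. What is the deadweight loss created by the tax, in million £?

Demand slope: (280 − 277)/(14 − 15) = -3, so Qd = 322 − 3P.
Supply slope: (279 − 295)/(12 − 16) = 4, so Qs = 4P + 231.
Without the tax, 322 − 3P = 4P + 231 gives 7P = 91, so P* = £13 and Q* = 283.
With the tax collected from sellers, supply shifts: Qs = 4(P − 7) + 231.
Solving gives Q = 271 with buyers paying £17 and sellers receiving £10 (the £7 wedge).
Quantity falls by |ΔQ| = |283 − 271| = 12.
DWL = ½ · t · |ΔQ| = ½ · 7 · 12 = £42.

Deadweight loss = £42 million.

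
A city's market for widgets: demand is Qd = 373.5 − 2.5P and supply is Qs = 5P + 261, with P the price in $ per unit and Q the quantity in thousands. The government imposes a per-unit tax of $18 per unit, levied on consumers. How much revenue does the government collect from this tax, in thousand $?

Without the tax, 373.5 − 2.5P = 5P + 261 gives 7.5P = 112.5, so P* = $15 and Q* = 336.
With the tax collected from consumers, demand (in seller-price terms) shifts: Qd = 373.5 − 2.5(P + 18).
New equilibrium: consumers pay $27, sellers receive $9, Q = 306. (Wedge: Pb − Ps = 18.)
Revenue = t · Q = 18 · 306 = $5508.

Tax revenue = $5508 thousand.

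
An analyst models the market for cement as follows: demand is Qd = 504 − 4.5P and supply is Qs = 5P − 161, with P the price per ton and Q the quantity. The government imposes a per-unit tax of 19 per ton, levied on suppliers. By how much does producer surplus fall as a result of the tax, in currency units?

Without the tax, 504 − 4.5P = 5P − 161 gives 9.5P = 665, so P* = 70 and Q* = 189.
With the tax collected from suppliers, supply shifts: Qs = 5(P − 19) − 161.
Solving gives Q = 144 with consumers paying 80 and suppliers receiving 61 (the 19 wedge).
ΔPS is the trapezoid between Q = 144 and Q = 189 of height 9: ½ · (189 + 144) · 9 = 1498.5.

Producer surplus falls by 1498.5.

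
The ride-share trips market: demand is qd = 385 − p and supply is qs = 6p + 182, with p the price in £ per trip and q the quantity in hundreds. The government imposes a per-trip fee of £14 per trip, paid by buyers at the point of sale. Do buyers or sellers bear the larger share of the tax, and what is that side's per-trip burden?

Before the tax: set 385 − p = 6p + 182 → p* = £29, q* = 356.
With the tax collected from buyers, demand (in seller-price terms) shifts: qd = 385 − (p + 14).
New equilibrium: buyers pay £41, sellers receive £27, q = 344. (Wedge: pb − ps = 14.)
Per-trip burden: buyers £12, sellers £2.
Buyers take the larger share because demand is less price-elastic here (demand slope 1 vs supply slope 6).

Buyers bear the larger share: £12 per trip.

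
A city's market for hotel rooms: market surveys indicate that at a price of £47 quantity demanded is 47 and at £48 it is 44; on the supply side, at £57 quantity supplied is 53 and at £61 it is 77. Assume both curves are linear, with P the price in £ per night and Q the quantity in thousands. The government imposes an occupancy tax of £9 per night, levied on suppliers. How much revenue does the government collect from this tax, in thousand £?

Tax revenue = £99 thousand.

Demand slope: (44 − 47)/(48 − 47) = -3, so Qd = 188 − 3P.
Supply slope: (77 − 53)/(61 − 57) = 6, so Qs = 6P − 289.
Without the tax, 188 − 3P = 6P − 289 gives 9P = 477, so P* = £53 and Q* = 29.
With the tax collected from suppliers, supply shifts: Qs = 6(P − 9) − 289.
Solving gives Q = 11 with consumers paying £59 and suppliers receiving £50 (the £9 wedge).
Revenue = t · Q = 9 · 11 = £99.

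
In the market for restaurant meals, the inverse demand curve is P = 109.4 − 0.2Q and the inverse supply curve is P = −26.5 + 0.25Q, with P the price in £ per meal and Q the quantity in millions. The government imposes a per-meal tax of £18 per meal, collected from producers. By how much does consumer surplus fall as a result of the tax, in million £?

Consumer surplus falls by £2256 million.

Inverting to Q(P) form: Qd = 547 − 5P; Qs = 4P + 106.
Before the tax: set 547 − 5P = 4P + 106 → P* = £49, Q* = 302.
With the tax collected from producers, supply shifts: Qs = 4(P − 18) + 106.
New equilibrium: buyers pay £57, producers receive £39, Q = 262. (Wedge: Pb − Ps = 18.)
ΔCS is the trapezoid between Q = 262 and Q = 302 of height £8: ½ · (302 + 262) · 8 = £2256.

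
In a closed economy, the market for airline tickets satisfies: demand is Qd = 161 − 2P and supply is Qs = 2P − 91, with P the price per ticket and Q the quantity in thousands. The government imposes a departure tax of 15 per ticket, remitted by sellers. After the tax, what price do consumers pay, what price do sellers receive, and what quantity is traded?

Before the tax: set 161 − 2P = 2P − 91 → P* = 63, Q* = 35.
With the tax collected from sellers, supply shifts: Qs = 2(P − 15) − 91.
New equilibrium: consumers pay 70.5, sellers receive 55.5, Q = 20. (Wedge: Pb − Ps = 15.)
The less price-elastic side of the market bears the larger share of a per-unit tax.

Consumers pay 70.5; sellers receive 55.5; quantity = 20.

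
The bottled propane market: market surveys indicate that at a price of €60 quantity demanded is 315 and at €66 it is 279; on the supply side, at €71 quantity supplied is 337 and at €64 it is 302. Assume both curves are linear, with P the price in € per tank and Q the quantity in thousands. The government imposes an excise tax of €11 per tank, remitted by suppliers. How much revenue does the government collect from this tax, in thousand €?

Demand slope: (279 − 315)/(66 − 60) = -6, so Qd = 675 − 6P.
Supply slope: (302 − 337)/(64 − 71) = 5, so Qs = 5P − 18.
Without the tax, 675 − 6P = 5P − 18 gives 11P = 693, so P* = €63 and Q* = 297.
With the tax collected from suppliers, supply shifts: Qs = 5(P − 11) − 18.
New equilibrium: buyers pay €68, suppliers receive €57, Q = 267. (Wedge: Pb − Ps = 11.)
Revenue = t · Q = 11 · 267 = €2937.

Tax revenue = €2937 thousand.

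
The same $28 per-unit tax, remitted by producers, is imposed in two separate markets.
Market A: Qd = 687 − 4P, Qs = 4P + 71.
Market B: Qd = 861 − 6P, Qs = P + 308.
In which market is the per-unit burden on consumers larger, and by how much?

Market A, by $10.

Market A: pre-tax P* = $77, Q* = 379; post-tax Q = 323; per-unit burden on consumers = $14.
Market B: pre-tax P* = $79, Q* = 387; post-tax Q = 363; per-unit burden on consumers = $4.
Difference: $14 vs $4 → market A is larger by $10.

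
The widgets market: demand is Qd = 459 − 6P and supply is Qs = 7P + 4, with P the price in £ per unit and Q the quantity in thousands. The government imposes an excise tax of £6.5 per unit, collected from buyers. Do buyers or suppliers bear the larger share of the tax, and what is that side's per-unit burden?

Without the tax, 459 − 6P = 7P + 4 gives 13P = 455, so P* = £35 and Q* = 249.
With the tax collected from buyers, demand (in seller-price terms) shifts: Qd = 459 − 6(P + 6.5).
New equilibrium: buyers pay £38.5, suppliers receive £32, Q = 228. (Wedge: Pb − Ps = 6.5.)
Per-unit burden: buyers £3.5, suppliers £3.
Buyers take the larger share because demand is less price-elastic here (demand slope 6 vs supply slope 7).
The less price-elastic side of the market bears the larger share of a per-unit tax.

Buyers bear the larger share: £3.5 per unit.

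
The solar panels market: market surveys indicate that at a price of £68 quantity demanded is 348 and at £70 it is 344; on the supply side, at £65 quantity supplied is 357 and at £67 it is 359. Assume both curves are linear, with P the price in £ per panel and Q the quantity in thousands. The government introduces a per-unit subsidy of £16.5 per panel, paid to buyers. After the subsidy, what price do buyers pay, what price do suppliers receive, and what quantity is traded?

Demand slope: (344 − 348)/(70 − 68) = -2, so Qd = 484 − 2P.
Supply slope: (359 − 357)/(67 − 65) = 1, so Qs = P + 292.
Without the subsidy, 484 − 2P = P + 292 gives 3P = 192, so P* = £64 and Q* = 356.
With a per-unit subsidy paid to buyers, each effectively pays P − 16.5, so demand becomes Qd = 484 − 2(P − 16.5).
New equilibrium: buyers pay £58.5, suppliers receive £75, Q = 367. (Wedge: Pb − Ps = −16.5.)

Buyers pay £58.5; suppliers receive £75; quantity = 367.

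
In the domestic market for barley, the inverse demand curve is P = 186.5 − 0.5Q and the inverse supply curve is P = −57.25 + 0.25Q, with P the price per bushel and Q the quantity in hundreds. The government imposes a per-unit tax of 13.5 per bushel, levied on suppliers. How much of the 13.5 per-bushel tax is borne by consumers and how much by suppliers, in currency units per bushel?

Consumers bear 9 per bushel; suppliers bear 4.5 per bushel.

Rewrite in direct form: Qd = 373 − 2P and Qs = 4P + 229.
Without the tax, 373 − 2P = 4P + 229 gives 6P = 144, so P* = 24 and Q* = 325.
With the tax collected from suppliers, supply shifts: Qs = 4(P − 13.5) + 229.
Solving gives Q = 307 with consumers paying 33 and suppliers receiving 19.5 (the 13.5 wedge).
Burden on consumers: 9; on suppliers: 4.5. (They sum to 13.5.)
The less price-elastic side of the market bears the larger share of a per-unit tax.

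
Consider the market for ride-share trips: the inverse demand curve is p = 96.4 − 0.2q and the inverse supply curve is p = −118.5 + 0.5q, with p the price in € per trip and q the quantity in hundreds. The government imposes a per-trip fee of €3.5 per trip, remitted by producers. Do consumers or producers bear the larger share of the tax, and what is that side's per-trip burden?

Rewrite in direct form: qd = 482 − 5p and qs = 2p + 237.
Before the tax: set 482 − 5p = 2p + 237 → p* = €35, q* = 307.
With the tax collected from producers, supply shifts: qs = 2(p − 3.5) + 237.
New equilibrium: consumers pay €36, producers receive €32.5, q = 302. (Wedge: pb − ps = 3.5.)
Per-trip burden: consumers €1, producers €2.5.
Producers take the larger share because supply is less price-elastic here (demand slope 5 vs supply slope 2).

Producers bear the larger share: €2.5 per trip.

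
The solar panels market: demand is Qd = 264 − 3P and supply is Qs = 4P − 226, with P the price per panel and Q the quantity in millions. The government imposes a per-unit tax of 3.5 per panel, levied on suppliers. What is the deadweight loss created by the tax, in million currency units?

Without the tax, 264 − 3P = 4P − 226 gives 7P = 490, so P* = 70 and Q* = 54.
With the tax collected from suppliers, supply shifts: Qs = 4(P − 3.5) − 226.
New equilibrium: buyers pay 72, suppliers receive 68.5, Q = 48. (Wedge: Pb − Ps = 3.5.)
Quantity falls by |ΔQ| = |54 − 48| = 6.
DWL = ½ · t · |ΔQ| = ½ · 3.5 · 6 = 10.5.

Deadweight loss = 10.5 million.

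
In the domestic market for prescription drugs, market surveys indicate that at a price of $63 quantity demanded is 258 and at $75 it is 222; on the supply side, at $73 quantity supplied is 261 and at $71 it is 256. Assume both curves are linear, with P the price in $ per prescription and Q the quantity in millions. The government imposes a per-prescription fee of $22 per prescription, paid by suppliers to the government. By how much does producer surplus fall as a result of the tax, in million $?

Demand slope: (222 − 258)/(75 − 63) = -3, so Qd = 447 − 3P.
Supply slope: (256 − 261)/(71 − 73) = 2.5, so Qs = 2.5P + 78.5.
Before the tax: set 447 − 3P = 2.5P + 78.5 → P* = $67, Q* = 246.
With the tax collected from suppliers, supply shifts: Qs = 2.5(P − 22) + 78.5.
Solving gives Q = 216 with buyers paying $77 and suppliers receiving $55 (the $22 wedge).
ΔPS is the trapezoid between Q = 216 and Q = 246 of height $12: ½ · (246 + 216) · 12 = $2772.

Producer surplus falls by $2772 million.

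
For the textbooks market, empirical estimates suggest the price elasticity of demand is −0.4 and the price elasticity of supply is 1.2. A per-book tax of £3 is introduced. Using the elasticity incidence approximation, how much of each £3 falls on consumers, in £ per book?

Incidence ratio: consumers' share ≈ εs / (εs + |εd|) = 1.2 / (1.2 + 0.4) = 0.75.
So consumers bear ≈ 0.75 × £3 = £2.25; sellers bear £0.75.

Consumers bear ≈ £2.25 per book.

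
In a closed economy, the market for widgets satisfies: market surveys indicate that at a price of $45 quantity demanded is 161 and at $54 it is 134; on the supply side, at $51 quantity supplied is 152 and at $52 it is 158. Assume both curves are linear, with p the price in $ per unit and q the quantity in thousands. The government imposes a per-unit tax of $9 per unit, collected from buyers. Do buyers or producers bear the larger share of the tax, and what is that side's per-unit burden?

Demand slope: (134 − 161)/(54 − 45) = -3, so qd = 296 − 3p.
Supply slope: (158 − 152)/(52 − 51) = 6, so qs = 6p − 154.
Before the tax: set 296 − 3p = 6p − 154 → p* = $50, q* = 146.
With the tax collected from buyers, demand (in seller-price terms) shifts: qd = 296 − 3(p + 9).
New equilibrium: buyers pay $56, producers receive $47, q = 128. (Wedge: pb − ps = 9.)
Per-unit burden: buyers $6, producers $3.
Buyers take the larger share because demand is less price-elastic here (demand slope 3 vs supply slope 6).

Buyers bear the larger share: $6 per unit.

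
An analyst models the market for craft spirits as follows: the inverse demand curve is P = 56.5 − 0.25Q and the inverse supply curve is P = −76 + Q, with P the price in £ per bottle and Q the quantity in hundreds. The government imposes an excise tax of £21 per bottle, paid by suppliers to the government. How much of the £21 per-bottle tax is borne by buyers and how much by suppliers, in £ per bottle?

Buyers bear £4.2 per bottle; suppliers bear £16.8 per bottle.

Rewrite in direct form: Qd = 226 − 4P and Qs = P + 76.
Without the tax, 226 − 4P = P + 76 gives 5P = 150, so P* = £30 and Q* = 106.
With the tax collected from suppliers, supply shifts: Qs = (P − 21) + 76.
Solving gives Q = 89.2 with buyers paying £34.2 and suppliers receiving £13.2 (the £21 wedge).
Burden on buyers: £4.2; on suppliers: £16.8. (They sum to £21.)
The less price-elastic side of the market bears the larger share of a per-unit tax.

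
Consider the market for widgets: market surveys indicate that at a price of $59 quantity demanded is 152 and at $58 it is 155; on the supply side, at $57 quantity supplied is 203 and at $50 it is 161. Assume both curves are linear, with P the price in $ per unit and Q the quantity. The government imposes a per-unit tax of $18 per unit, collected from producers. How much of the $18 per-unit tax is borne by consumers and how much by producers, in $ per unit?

Consumers bear $12 per unit; producers bear $6 per unit.

Demand slope: (155 − 152)/(58 − 59) = -3, so Qd = 329 − 3P.
Supply slope: (161 − 203)/(50 − 57) = 6, so Qs = 6P − 139.
Without the tax, 329 − 3P = 6P − 139 gives 9P = 468, so P* = $52 and Q* = 173.
With the tax collected from producers, supply shifts: Qs = 6(P − 18) − 139.
New equilibrium: consumers pay $64, producers receive $46, Q = 137. (Wedge: Pb − Ps = 18.)
Burden on consumers: $12; on producers: $6. (They sum to $18.)
The less price-elastic side of the market bears the larger share of a per-unit tax.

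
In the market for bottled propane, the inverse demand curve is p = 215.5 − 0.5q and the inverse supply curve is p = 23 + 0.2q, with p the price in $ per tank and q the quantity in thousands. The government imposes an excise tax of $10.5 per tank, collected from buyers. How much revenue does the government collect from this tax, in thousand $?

Rewrite in direct form: qd = 431 − 2p and qs = 5p − 115.
Without the tax, 431 − 2p = 5p − 115 gives 7p = 546, so p* = $78 and q* = 275.
With the tax collected from buyers, demand (in seller-price terms) shifts: qd = 431 − 2(p + 10.5).
New equilibrium: buyers pay $85.5, suppliers receive $75, q = 260. (Wedge: pb − ps = 10.5.)
Revenue = t · Q = 10.5 · 260 = $2730.

Tax revenue = $2730 thousand.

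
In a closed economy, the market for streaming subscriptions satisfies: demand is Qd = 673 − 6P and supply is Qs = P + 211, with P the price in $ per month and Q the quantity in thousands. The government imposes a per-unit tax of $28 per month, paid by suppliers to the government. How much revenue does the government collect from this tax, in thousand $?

Tax revenue = $7084 thousand.

Before the tax: set 673 − 6P = P + 211 → P* = $66, Q* = 277.
With the tax collected from suppliers, supply shifts: Qs = (P − 28) + 211.
New equilibrium: consumers pay $70, suppliers receive $42, Q = 253. (Wedge: Pb − Ps = 28.)
Revenue = t · Q = 28 · 253 = $7084.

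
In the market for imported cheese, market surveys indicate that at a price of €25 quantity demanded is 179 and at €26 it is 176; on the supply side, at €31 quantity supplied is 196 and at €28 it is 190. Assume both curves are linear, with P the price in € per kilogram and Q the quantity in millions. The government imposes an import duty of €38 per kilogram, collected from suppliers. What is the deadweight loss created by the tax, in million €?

Demand slope: (176 − 179)/(26 − 25) = -3, so Qd = 254 − 3P.
Supply slope: (190 − 196)/(28 − 31) = 2, so Qs = 2P + 134.
Before the tax: set 254 − 3P = 2P + 134 → P* = €24, Q* = 182.
With the tax collected from suppliers, supply shifts: Qs = 2(P − 38) + 134.
New equilibrium: buyers pay €39.2, suppliers receive €1.2, Q = 136.4. (Wedge: Pb − Ps = 38.)
Quantity falls by |ΔQ| = |182 − 136.4| = 45.6.
DWL = ½ · t · |ΔQ| = ½ · 38 · 45.6 = €866.4.

Deadweight loss = €866.4 million.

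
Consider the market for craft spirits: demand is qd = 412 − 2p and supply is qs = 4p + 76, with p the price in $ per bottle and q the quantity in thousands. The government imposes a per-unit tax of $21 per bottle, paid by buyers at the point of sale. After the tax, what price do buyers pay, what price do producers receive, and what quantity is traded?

Without the tax, 412 − 2p = 4p + 76 gives 6p = 336, so p* = $56 and q* = 300.
With the tax collected from buyers, demand (in seller-price terms) shifts: qd = 412 − 2(p + 21).
New equilibrium: buyers pay $70, producers receive $49, q = 272. (Wedge: pb − ps = 21.)
The less price-elastic side of the market bears the larger share of a per-unit tax.

Buyers pay $70; producers receive $49; quantity = 272.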